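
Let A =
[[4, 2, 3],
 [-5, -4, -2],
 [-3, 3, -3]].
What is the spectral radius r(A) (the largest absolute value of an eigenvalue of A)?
r(A) = 3

The eigenvalues of A are the roots of its characteristic polynomial. With M = A (coefficients from the trace, the sum of principal 2x2 minors, and det A):
  p(λ) = det(λ I - M) = λ^3 + 3λ^2 + 9λ + 27.
By the rational root theorem any rational root is an integer divisor of 27. Testing λ = -3: p(-3) = -27 + 27 - 27 + 27 = 0, so λ = -3 is a root. Dividing out (λ + 3) leaves p(λ) = (λ + 3)(λ^2 + 9). For λ^2 + 9 the discriminant is -36. It is negative, so the roots are the complex-conjugate pair λ = 0 ± (sqrt(36)/2) i ≈ 0 ± 3i. For a conjugate pair the product of the roots equals the constant term, so |λ|^2 = 9 and |λ| = sqrt(9) = 3.
Thus the eigenvalues (to 4 decimals) are 0 ± 3i (modulus 3); -3 (modulus 3). The spectral radius is the largest modulus: r(A) = 3. (Cross-check: r(A) ≤ ||A||_2 ≈ 8.7925; equality holds whenever A is normal, though it can also hold for some non-normal A.)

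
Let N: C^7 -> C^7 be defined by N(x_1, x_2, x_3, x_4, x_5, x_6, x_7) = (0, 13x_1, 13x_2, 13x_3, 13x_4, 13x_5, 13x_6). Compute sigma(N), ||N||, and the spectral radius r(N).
sigma(N) = {0}; ||N|| = 13; r(N) = 0. (N is nilpotent with N^7 = 0.)

On C^7, N is a strictly lower-triangular matrix with 13 on the subdiagonal and zeros elsewhere, so its characteristic polynomial is lambda^7 and every eigenvalue is 0: sigma(N) = {0}. For the operator norm, N e_i = 13e_{i+1} for i = 1, ..., 6 and N e_7 = 0, so the singular values of N are 13 (with multiplicity 6) and 0; hence ||N|| = 13. The spectral radius r(N) = max|lambda| = 0. Note ||N|| > r(N) — characteristic of non-normal nilpotent operators. Indeed N^7 = 0.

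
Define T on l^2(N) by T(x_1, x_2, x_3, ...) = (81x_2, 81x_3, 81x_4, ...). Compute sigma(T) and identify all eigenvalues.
sigma(T) = closed disk {z in C : |z| ≤ 81}; sigma_p(T) = open disk {z in C : |z| < 81}

Note T = 81·V where V is the unit left shift (V x)_k = x_{k+1}; so sigma(T) = 81·sigma(V) and ||T|| = 81||V||. ||T x||^2 = 6561sum_{k≥2} |x_k|^2 ≤ 6561||x||^2, with equality on {x : x_1 = 0}, so ||T|| = 81. For any lambda with |lambda| < 81, set r = lambda/81 (|r| < 1); the vector x = (1, r, r^2, ...) is in l^2 and satisfies T x = 81(r, r^2, ...) = lambda x, so lambda is an eigenvalue. On the boundary |lambda| = 81 the geometric series diverges, so no l^2 eigenvector exists, but these lambda lie in the approximate point spectrum. Hence sigma(T) is the closed disk of radius 81 and sigma_p(T) is the open disk.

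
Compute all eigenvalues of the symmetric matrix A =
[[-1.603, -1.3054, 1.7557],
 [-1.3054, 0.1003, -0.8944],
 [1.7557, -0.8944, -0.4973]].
sigma(A) ≈ {-3, -1, 2}

A is real symmetric, so its spectrum consists of real eigenvalues. Expanding the characteristic polynomial of the displayed matrix gives
  det(λ I - A) = p(λ) = λ^3 + (2)λ^2 + (-5)λ + (-6).
Solving p(λ) = 0 yields eigenvalues ≈ -3, -1, 2. (A is shown rounded to 4 decimals, so these recover the underlying integer eigenvalues to within that precision.)
Verification: the trace of A = -2 equals the sum of eigenvalues -2, and det(A) ≈ 6.0003 matches the eigenvalue product 6.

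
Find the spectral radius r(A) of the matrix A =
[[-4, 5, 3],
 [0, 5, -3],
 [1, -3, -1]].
r(A) ≈ 6.1041

The eigenvalues of A are the roots of its characteristic polynomial. With M = A (coefficients from the trace, the sum of principal 2x2 minors, and det A):
  p(λ) = det(λ I - M) = λ^3 - 33λ - 26.
No integer candidate from the rational root theorem (±divisors of 26) is a root, so the roots are irrational. The cubic discriminant is Δ = 125496 > 0, so there are three distinct real roots. p(-6) = -44 and p(-5) = 14 have opposite signs, so a root lies in (-6, -5); Newton's method refines it to λ ≈ -5.3004. p(-1) = 6 and p(0) = -26 have opposite signs, so a root lies in (-1, 0); Newton's method refines it to λ ≈ -0.8036. p(6) = -8 and p(7) = 86 have opposite signs, so a root lies in (6, 7); Newton's method refines it to λ ≈ 6.1041. Check (Vieta): the three roots sum to 0, matching tr M = 0.
Thus the eigenvalues (to 4 decimals) are -5.3004 (modulus 5.3004); -0.8036 (modulus 0.8036); 6.1041 (modulus 6.1041). The spectral radius is the largest modulus: r(A) ≈ 6.1041. (Cross-check: r(A) ≤ ||A||_2 ≈ 8.3923; equality holds whenever A is normal, though it can also hold for some non-normal A.)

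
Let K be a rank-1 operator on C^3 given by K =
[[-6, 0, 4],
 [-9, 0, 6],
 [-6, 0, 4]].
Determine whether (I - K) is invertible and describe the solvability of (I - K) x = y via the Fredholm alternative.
(I - K) is invertible (det(I - K) = 3 ≠ 0), so for every y in C^3 the equation (I - K) x = y has a unique solution.

K has rank 1, so it is an outer product K = u v^T: every row of K is a multiple of one row vector. Reading off the entries, u = (-2, -3, -2) and v = (3, 0, -2) (row i of K equals u_i·v^T). A rank-one matrix u v^T satisfies K u = u (v·u) and kills the (2)-dimensional subspace v^⊥, so its characteristic polynomial is lambda^2 (lambda - v·u) with v·u = tr K = -2. Hence the eigenvalues of I - K are 1 (multiplicity 2) and 1 - (-2) = 3, so det(I - K) = 3. (Direct check: I - K =
[[7, 0, -4],
 [9, 1, -6],
 [6, 0, -3]]
has determinant 3.) The finite-dimensional Fredholm alternative says: either (I - K) is invertible, or ker(I - K) ≠ {0} and then range(I - K) = ker((I - K)^*)^⊥, with dim ker(I - K) = dim ker((I - K)^*). Since det(I - K) ≠ 0, 1 is not an eigenvalue of K and ker(I - K) = {0}, so we are in the first case: for every y there is a unique x = (I - K)^(-1) y. Explicitly, by the Sherman–Morrison formula, (I - u v^T)^(-1) = I + u v^T/(1 - v·u), i.e. (I - K)^(-1) = I + K/(3).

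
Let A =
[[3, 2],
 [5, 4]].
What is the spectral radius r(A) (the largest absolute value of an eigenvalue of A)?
r(A) = (7 + sqrt(41))/2 ≈ 6.7016

The eigenvalues of A are the roots of its characteristic polynomial. With M = A (coefficients from the trace and determinant):
  p(λ) = det(λ I - M) = λ^2 - 7λ + 2.
For λ^2 - 7λ + 2 the discriminant is 41. It is nonnegative but not a perfect square, so the roots are real and irrational: λ = (7 ± sqrt(41))/2 ≈ 6.7016, 0.2984.
Thus the eigenvalues (to 4 decimals) are 6.7016 (modulus 6.7016); 0.2984 (modulus 0.2984). The spectral radius is the largest modulus: r(A) = (7 + sqrt(41))/2 ≈ 6.7016. (Cross-check: r(A) ≤ ||A||_2 ≈ 7.3434; equality holds whenever A is normal, though it can also hold for some non-normal A.)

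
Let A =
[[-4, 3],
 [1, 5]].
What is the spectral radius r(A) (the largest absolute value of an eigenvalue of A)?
r(A) = (1 + sqrt(93))/2 ≈ 5.3218

The eigenvalues of A are the roots of its characteristic polynomial. With M = A (coefficients from the trace and determinant):
  p(λ) = det(λ I - M) = λ^2 - λ - 23.
For λ^2 - λ - 23 the discriminant is 93. It is nonnegative but not a perfect square, so the roots are real and irrational: λ = (1 ± sqrt(93))/2 ≈ 5.3218, -4.3218.
Thus the eigenvalues (to 4 decimals) are 5.3218 (modulus 5.3218); -4.3218 (modulus 4.3218). The spectral radius is the largest modulus: r(A) = (1 + sqrt(93))/2 ≈ 5.3218. (Cross-check: r(A) ≤ ||A||_2 ≈ 6.0425; equality holds whenever A is normal, though it can also hold for some non-normal A.)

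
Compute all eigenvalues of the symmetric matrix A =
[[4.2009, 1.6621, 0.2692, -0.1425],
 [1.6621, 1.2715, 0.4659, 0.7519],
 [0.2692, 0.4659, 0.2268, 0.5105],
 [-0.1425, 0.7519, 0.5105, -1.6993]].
sigma(A) ≈ {-2, 0, 1, 5}

A is real symmetric, so its spectrum consists of real eigenvalues. Expanding the characteristic polynomial of the displayed matrix gives
  det(λ I - A) = p(λ) = λ^4 + (-4)λ^3 + (-7)λ^2 + (10)λ + (0).
Solving p(λ) = 0 yields eigenvalues ≈ -2, 0, 1, 5. (A is shown rounded to 4 decimals, so these recover the underlying integer eigenvalues to within that precision.)
Verification: the trace of A = 4 equals the sum of eigenvalues 4, and det(A) ≈ 0.0005 matches the eigenvalue product 0.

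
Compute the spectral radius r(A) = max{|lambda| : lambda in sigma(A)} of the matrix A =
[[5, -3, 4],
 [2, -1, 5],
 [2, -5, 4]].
r(A) ≈ 4.2529

The eigenvalues of A are the roots of its characteristic polynomial. With M = A (coefficients from the trace, the sum of principal 2x2 minors, and det A):
  p(λ) = det(λ I - M) = λ^3 - 8λ^2 + 34λ - 67.
No integer candidate from the rational root theorem (±divisors of 67) is a root, so the roots are irrational. The cubic discriminant is Δ = -13619 < 0, so there is one real root and a complex-conjugate pair. p(3) = -10 and p(4) = 5 have opposite signs, so a root lies in (3, 4); Newton's method refines it to λ ≈ 3.7042. Dividing out (λ - (3.7042)) leaves approximately λ^2 - 4.2958λ + 18.0875. For λ^2 - 4.2958λ + 18.0875 the discriminant is -53.8962. It is negative, so the remaining roots are the complex-conjugate pair λ ≈ 2.1479 ± 3.6707i. Their product equals the constant term, so |λ|^2 ≈ 18.0875 and |λ| ≈ 4.2529.
Thus the eigenvalues (to 4 decimals) are 3.7042 (modulus 3.7042); 2.1479 ± 3.6707i (modulus 4.2529). The spectral radius is the largest modulus: r(A) ≈ 4.2529. (Cross-check: r(A) ≤ ||A||_2 ≈ 10.5864; equality holds whenever A is normal, though it can also hold for some non-normal A.)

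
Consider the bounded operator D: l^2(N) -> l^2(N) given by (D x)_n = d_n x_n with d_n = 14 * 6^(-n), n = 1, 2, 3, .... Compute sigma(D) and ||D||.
sigma(D) = {14 * 6^(-n) : n ≥ 1} ∪ {0}; ||D|| = 7/3

A bounded diagonal operator on l^2 with diagonal entries d_n has spectrum equal to the closure of {d_n : n ≥ 1}: every d_n is an eigenvalue (with eigenvector e_n), so {d_n} ⊂ sigma(D); the spectrum is closed, so its closure is too; and for lambda not in the closure, (D - lambda I) has bounded inverse (the diagonal entries 1/(d_n - lambda) are bounded). For our sequence d_n = 14 * 6^(-n), n = 1, 2, 3, ...:
  - {d_n} = {14 * 6^(-n) : n ≥ 1}; the only limit point is 0
  - closure = {14 * 6^(-n) : n ≥ 1} ∪ {0}
For the norm: a diagonal operator has ||D|| = sup_n |d_n|. Here d_n = 14 * 6^(-n) is positive and decreasing, so sup_n |d_n| = d_1 = 14/6 = 7/3. So ||D|| = 7/3.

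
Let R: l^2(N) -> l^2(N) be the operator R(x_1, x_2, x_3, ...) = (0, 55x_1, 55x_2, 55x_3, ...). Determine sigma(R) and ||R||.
sigma(R) = closed disk {z in C : |z| ≤ 55}; ||R|| = 55

Note R = 55·U where U is the unit right shift (U x)_k = x_{k-1} (with x_0 := 0); so ||R|| = 55||U|| and sigma(R) = 55·sigma(U). ||R x||^2 = sum_{k≥1} |55x_k|^2 = 3025||x||^2, so ||R|| = 55 and sigma(R) ⊂ {|z| ≤ 55}. For any |lambda| < 55, the equation (R - lambda I) x = 0 forces x_1 = 0, then 55x_k = lambda x_{k+1} ⇒ x = 0, so R has no eigenvalues. But (R - lambda I) is not surjective for |lambda| < 55: solving (R - lambda I) x = e_1 would require x_n proportional to (lambda/55)^(-n), which is not in l^2. So every |lambda| < 55 lies in the residual spectrum. The boundary |lambda| = 55 is in the approximate point spectrum (the spectrum is closed). Hence sigma(R) is the closed disk of radius 55.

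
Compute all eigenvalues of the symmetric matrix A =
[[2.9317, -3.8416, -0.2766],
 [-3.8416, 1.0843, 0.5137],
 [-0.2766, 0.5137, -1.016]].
sigma(A) ≈ {-2, -1, 6}

A is real symmetric, so its spectrum consists of real eigenvalues. Expanding the characteristic polynomial of the displayed matrix gives
  det(λ I - A) = p(λ) = λ^3 + (-3)λ^2 + (-16)λ + (-12).
Solving p(λ) = 0 yields eigenvalues ≈ -2, -1, 6. (A is shown rounded to 4 decimals, so these recover the underlying integer eigenvalues to within that precision.)
Verification: the trace of A = 3 equals the sum of eigenvalues 3, and det(A) ≈ 11.9994 matches the eigenvalue product 12.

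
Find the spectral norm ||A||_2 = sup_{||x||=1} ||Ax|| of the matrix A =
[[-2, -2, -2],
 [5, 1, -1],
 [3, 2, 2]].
||A||_2 ≈ 6.7707 (= sqrt(largest eigenvalue of A^T A))

||A||_2 = sigma_max(A) = sqrt(lambda_max(A^T A)). Form the symmetric matrix M = A^T A =
[[38, 15, 5],
 [15, 9, 7],
 [5, 7, 9]].
Its characteristic polynomial (trace, sum of principal 2x2 minors, determinant of M give the coefficients) is
  p(λ) = det(λ I - M) = λ^3 - 56λ^2 + 466λ - 16.
No integer candidate from the rational root theorem (±divisors of 16) is a root, so the roots are irrational. The cubic discriminant is Δ = 272491744 > 0, so there are three distinct real roots. p(0) = -16 and p(1) = 395 have opposite signs, so a root lies in (0, 1); Newton's method refines it to λ ≈ 0.0345. p(10) = 44 and p(11) = -335 have opposite signs, so a root lies in (10, 11); Newton's method refines it to λ ≈ 10.1232. p(45) = -1321 and p(46) = 260 have opposite signs, so a root lies in (45, 46); Newton's method refines it to λ ≈ 45.8423. Check (Vieta): the three roots sum to 56, matching tr M = 56.
So the eigenvalues of A^T A are ≈ 0.0345, 10.1232, 45.8423 (all ≥ 0, as they must be for A^T A). The largest is λ_max ≈ 45.8423, hence ||A||_2 = sqrt(λ_max) ≈ 6.7707.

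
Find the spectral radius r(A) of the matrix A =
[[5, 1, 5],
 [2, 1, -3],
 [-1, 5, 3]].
r(A) ≈ 6.0955

The eigenvalues of A are the roots of its characteristic polynomial. With M = A (coefficients from the trace, the sum of principal 2x2 minors, and det A):
  p(λ) = det(λ I - M) = λ^3 - 9λ^2 + 41λ - 142.
No integer candidate from the rational root theorem (±divisors of 142) is a root, so the roots are irrational. The cubic discriminant is Δ = -154859 < 0, so there is one real root and a complex-conjugate pair. p(6) = -4 and p(7) = 47 have opposite signs, so a root lies in (6, 7); Newton's method refines it to λ ≈ 6.0955. Dividing out (λ - (6.0955)) leaves approximately λ^2 - 2.9045λ + 23.2957. For λ^2 - 2.9045λ + 23.2957 the discriminant is -84.747. It is negative, so the remaining roots are the complex-conjugate pair λ ≈ 1.4522 ± 4.6029i. Their product equals the constant term, so |λ|^2 ≈ 23.2957 and |λ| ≈ 4.8266.
Thus the eigenvalues (to 4 decimals) are 6.0955 (modulus 6.0955); 1.4522 ± 4.6029i (modulus 4.8266). The spectral radius is the largest modulus: r(A) ≈ 6.0955. (Cross-check: r(A) ≤ ||A||_2 ≈ 7.8045; equality holds whenever A is normal, though it can also hold for some non-normal A.)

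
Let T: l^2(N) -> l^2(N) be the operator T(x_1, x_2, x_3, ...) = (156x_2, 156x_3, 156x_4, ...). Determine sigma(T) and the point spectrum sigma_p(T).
sigma(T) = closed disk {z in C : |z| ≤ 156}; sigma_p(T) = open disk {z in C : |z| < 156}

Note T = 156·V where V is the unit left shift (V x)_k = x_{k+1}; so sigma(T) = 156·sigma(V) and ||T|| = 156||V||. ||T x||^2 = 24336sum_{k≥2} |x_k|^2 ≤ 24336||x||^2, with equality on {x : x_1 = 0}, so ||T|| = 156. For any lambda with |lambda| < 156, set r = lambda/156 (|r| < 1); the vector x = (1, r, r^2, ...) is in l^2 and satisfies T x = 156(r, r^2, ...) = lambda x, so lambda is an eigenvalue. On the boundary |lambda| = 156 the geometric series diverges, so no l^2 eigenvector exists, but these lambda lie in the approximate point spectrum. Hence sigma(T) is the closed disk of radius 156 and sigma_p(T) is the open disk.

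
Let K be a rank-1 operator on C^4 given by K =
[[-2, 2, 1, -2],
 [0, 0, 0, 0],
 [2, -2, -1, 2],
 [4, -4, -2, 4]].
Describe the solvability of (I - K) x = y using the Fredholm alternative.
(I - K) is singular (det(I - K) = 0, i.e. 1 ∈ sigma(K)). (I - K) x = y is solvable iff y ⊥ ker((I - K)^*) = span{(-2, 2, 1, -2)}, i.e. iff -2y_1 + 2y_2 + y_3 - 2y_4 = 0. When solvable, the solutions are x = y + c·(1, 0, -1, -2), c arbitrary (ker(I - K) = span{(1, 0, -1, -2)}, dimension 1).

K has rank 1, so it is an outer product K = u v^T: every row of K is a multiple of one row vector. Reading off the entries, u = (1, 0, -1, -2) and v = (-2, 2, 1, -2) (row i of K equals u_i·v^T). A rank-one matrix u v^T satisfies K u = u (v·u) and kills the (3)-dimensional subspace v^⊥, so its characteristic polynomial is lambda^3 (lambda - v·u) with v·u = tr K = 1. Hence the eigenvalues of I - K are 1 (multiplicity 3) and 1 - (1) = 0, so det(I - K) = 0. (Direct check: I - K =
[[3, -2, -1, 2],
 [0, 1, 0, 0],
 [-2, 2, 2, -2],
 [-4, 4, 2, -3]]
has determinant 0.) So 1 is an eigenvalue of K and (I - K) is not invertible. The finite-dimensional Fredholm alternative says: either (I - K) is invertible, or ker(I - K) ≠ {0} and then range(I - K) = ker((I - K)^*)^⊥, with dim ker(I - K) = dim ker((I - K)^*). We are in the second case, so we need both kernels. Kernel of I - K: (I - K) u = u - u (v·u) = u - u = 0, so ker(I - K) = span{u} = span{(1, 0, -1, -2)} (it is exactly 1-dimensional because rank(I - K) = 3). Kernel of the adjoint: K is real, so (I - K)^* = I - K^T = I - v u^T, and (I - v u^T) v = v - v (u·v) = 0; hence ker((I - K)^*) = span{v} = span{(-2, 2, 1, -2)}. Therefore (I - K) x = y is solvable iff <y, v> = 0, i.e. iff -2y_1 + 2y_2 + y_3 - 2y_4 = 0. When this holds, K y = u (v·y) = 0, so (I - K) y = y and x = y is a particular solution; the full solution set is the line x = y + c·u = y + c·(1, 0, -1, -2), c ∈ C.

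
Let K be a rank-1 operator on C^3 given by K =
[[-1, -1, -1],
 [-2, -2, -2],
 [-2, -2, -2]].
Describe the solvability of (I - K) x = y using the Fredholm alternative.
(I - K) is invertible (det(I - K) = 6 ≠ 0), so for every y in C^3 the equation (I - K) x = y has a unique solution.

K has rank 1, so it is an outer product K = u v^T: every row of K is a multiple of one row vector. Reading off the entries, u = (-1, -2, -2) and v = (1, 1, 1) (row i of K equals u_i·v^T). A rank-one matrix u v^T satisfies K u = u (v·u) and kills the (2)-dimensional subspace v^⊥, so its characteristic polynomial is lambda^2 (lambda - v·u) with v·u = tr K = -5. Hence the eigenvalues of I - K are 1 (multiplicity 2) and 1 - (-5) = 6, so det(I - K) = 6. (Direct check: I - K =
[[2, 1, 1],
 [2, 3, 2],
 [2, 2, 3]]
has determinant 6.) The finite-dimensional Fredholm alternative says: either (I - K) is invertible, or ker(I - K) ≠ {0} and then range(I - K) = ker((I - K)^*)^⊥, with dim ker(I - K) = dim ker((I - K)^*). Since det(I - K) ≠ 0, 1 is not an eigenvalue of K and ker(I - K) = {0}, so we are in the first case: for every y there is a unique x = (I - K)^(-1) y. Explicitly, by the Sherman–Morrison formula, (I - u v^T)^(-1) = I + u v^T/(1 - v·u), i.e. (I - K)^(-1) = I + K/(6).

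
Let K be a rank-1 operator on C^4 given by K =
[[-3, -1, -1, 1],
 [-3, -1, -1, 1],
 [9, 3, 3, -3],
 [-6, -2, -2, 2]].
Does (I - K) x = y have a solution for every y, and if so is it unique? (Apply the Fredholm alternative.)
(I - K) is singular (det(I - K) = 0, i.e. 1 ∈ sigma(K)). (I - K) x = y is solvable iff y ⊥ ker((I - K)^*) = span{(-3, -1, -1, 1)}, i.e. iff -3y_1 - y_2 - y_3 + y_4 = 0. When solvable, the solutions are x = y + c·(1, 1, -3, 2), c arbitrary (ker(I - K) = span{(1, 1, -3, 2)}, dimension 1).

K has rank 1, so it is an outer product K = u v^T: every row of K is a multiple of one row vector. Reading off the entries, u = (1, 1, -3, 2) and v = (-3, -1, -1, 1) (row i of K equals u_i·v^T). A rank-one matrix u v^T satisfies K u = u (v·u) and kills the (3)-dimensional subspace v^⊥, so its characteristic polynomial is lambda^3 (lambda - v·u) with v·u = tr K = 1. Hence the eigenvalues of I - K are 1 (multiplicity 3) and 1 - (1) = 0, so det(I - K) = 0. (Direct check: I - K =
[[4, 1, 1, -1],
 [3, 2, 1, -1],
 [-9, -3, -2, 3],
 [6, 2, 2, -1]]
has determinant 0.) So 1 is an eigenvalue of K and (I - K) is not invertible. The finite-dimensional Fredholm alternative says: either (I - K) is invertible, or ker(I - K) ≠ {0} and then range(I - K) = ker((I - K)^*)^⊥, with dim ker(I - K) = dim ker((I - K)^*). We are in the second case, so we need both kernels. Kernel of I - K: (I - K) u = u - u (v·u) = u - u = 0, so ker(I - K) = span{u} = span{(1, 1, -3, 2)} (it is exactly 1-dimensional because rank(I - K) = 3). Kernel of the adjoint: K is real, so (I - K)^* = I - K^T = I - v u^T, and (I - v u^T) v = v - v (u·v) = 0; hence ker((I - K)^*) = span{v} = span{(-3, -1, -1, 1)}. Therefore (I - K) x = y is solvable iff <y, v> = 0, i.e. iff -3y_1 - y_2 - y_3 + y_4 = 0. When this holds, K y = u (v·y) = 0, so (I - K) y = y and x = y is a particular solution; the full solution set is the line x = y + c·u = y + c·(1, 1, -3, 2), c ∈ C.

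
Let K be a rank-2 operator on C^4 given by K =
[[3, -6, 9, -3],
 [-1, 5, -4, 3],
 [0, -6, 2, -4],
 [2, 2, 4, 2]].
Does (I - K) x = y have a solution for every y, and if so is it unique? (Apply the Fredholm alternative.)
(I - K) is invertible (det(I - K) = 26 ≠ 0), so for every y in C^4 the equation (I - K) x = y has a unique solution.

K has rank 2 and factors as K = U V^T = u1 v1^T + u2 v2^T with u1 = (0, 1, -2, 2), v1 = (0, 3, -1, 2), u2 = (3, -1, 0, 2), v2 = (1, -2, 3, -1) (multiplying out reproduces the displayed K). The nonzero eigenvalues of U V^T coincide with those of the 2 x 2 matrix G = V^T U = [[v1·u1, v1·u2], [v2·u1, v2·u2]] = [[9, 1], [-10, 3]], and by the Sylvester determinant identity det(I_4 - U V^T) = det(I_2 - V^T U) = det([[-8, -1], [10, -2]]) = (-8)(-2) - (-1)(10) = 26. (Direct check: I - K =
[[-2, 6, -9, 3],
 [1, -4, 4, -3],
 [0, 6, -1, 4],
 [-2, -2, -4, -1]]
has determinant 26.) The finite-dimensional Fredholm alternative says: either (I - K) is invertible, or ker(I - K) ≠ {0} and then range(I - K) = ker((I - K)^*)^⊥, with dim ker(I - K) = dim ker((I - K)^*). Since det(I - K) ≠ 0, 1 is not an eigenvalue of K and ker(I - K) = {0}, so we are in the first case: for every y there is a unique x = (I - K)^(-1) y. (Explicitly, by the Woodbury identity, (I - U V^T)^(-1) = I + U (I_2 - G)^(-1) V^T.)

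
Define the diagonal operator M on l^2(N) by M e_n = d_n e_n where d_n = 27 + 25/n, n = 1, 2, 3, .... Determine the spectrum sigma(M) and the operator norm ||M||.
sigma(M) = {27 + 25/n : n ≥ 1} ∪ {27}; ||M|| = 52

A bounded diagonal operator on l^2 with diagonal entries d_n has spectrum equal to the closure of {d_n : n ≥ 1}: every d_n is an eigenvalue (with eigenvector e_n), so {d_n} ⊂ sigma(M); the spectrum is closed, so its closure is too; and for lambda not in the closure, (M - lambda I) has bounded inverse (the diagonal entries 1/(d_n - lambda) are bounded). For our sequence d_n = 27 + 25/n, n = 1, 2, 3, ...:
  - {d_n} = {27 + 25/n : n ≥ 1}; the only limit point is 27
  - closure = {27 + 25/n : n ≥ 1} ∪ {27}
For the norm: a diagonal operator has ||M|| = sup_n |d_n|. Here d_n = 27 + 25/n is positive and decreasing, so sup_n |d_n| = d_1 = 27 + 25 = 52. So ||M|| = 52.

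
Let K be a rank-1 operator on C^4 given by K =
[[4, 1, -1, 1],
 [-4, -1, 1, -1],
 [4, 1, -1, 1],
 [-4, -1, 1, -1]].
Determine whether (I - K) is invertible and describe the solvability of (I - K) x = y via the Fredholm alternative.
(I - K) is singular (det(I - K) = 0, i.e. 1 ∈ sigma(K)). (I - K) x = y is solvable iff y ⊥ ker((I - K)^*) = span{(4, 1, -1, 1)}, i.e. iff 4y_1 + y_2 - y_3 + y_4 = 0. When solvable, the solutions are x = y + c·(1, -1, 1, -1), c arbitrary (ker(I - K) = span{(1, -1, 1, -1)}, dimension 1).

K has rank 1, so it is an outer product K = u v^T: every row of K is a multiple of one row vector. Reading off the entries, u = (1, -1, 1, -1) and v = (4, 1, -1, 1) (row i of K equals u_i·v^T). A rank-one matrix u v^T satisfies K u = u (v·u) and kills the (3)-dimensional subspace v^⊥, so its characteristic polynomial is lambda^3 (lambda - v·u) with v·u = tr K = 1. Hence the eigenvalues of I - K are 1 (multiplicity 3) and 1 - (1) = 0, so det(I - K) = 0. (Direct check: I - K =
[[-3, -1, 1, -1],
 [4, 2, -1, 1],
 [-4, -1, 2, -1],
 [4, 1, -1, 2]]
has determinant 0.) So 1 is an eigenvalue of K and (I - K) is not invertible. The finite-dimensional Fredholm alternative says: either (I - K) is invertible, or ker(I - K) ≠ {0} and then range(I - K) = ker((I - K)^*)^⊥, with dim ker(I - K) = dim ker((I - K)^*). We are in the second case, so we need both kernels. Kernel of I - K: (I - K) u = u - u (v·u) = u - u = 0, so ker(I - K) = span{u} = span{(1, -1, 1, -1)} (it is exactly 1-dimensional because rank(I - K) = 3). Kernel of the adjoint: K is real, so (I - K)^* = I - K^T = I - v u^T, and (I - v u^T) v = v - v (u·v) = 0; hence ker((I - K)^*) = span{v} = span{(4, 1, -1, 1)}. Therefore (I - K) x = y is solvable iff <y, v> = 0, i.e. iff 4y_1 + y_2 - y_3 + y_4 = 0. When this holds, K y = u (v·y) = 0, so (I - K) y = y and x = y is a particular solution; the full solution set is the line x = y + c·u = y + c·(1, -1, 1, -1), c ∈ C.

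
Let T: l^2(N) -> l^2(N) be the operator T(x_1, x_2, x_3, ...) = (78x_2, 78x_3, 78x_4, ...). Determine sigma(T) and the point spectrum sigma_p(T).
sigma(T) = closed disk {z in C : |z| ≤ 78}; sigma_p(T) = open disk {z in C : |z| < 78}

Note T = 78·V where V is the unit left shift (V x)_k = x_{k+1}; so sigma(T) = 78·sigma(V) and ||T|| = 78||V||. ||T x||^2 = 6084sum_{k≥2} |x_k|^2 ≤ 6084||x||^2, with equality on {x : x_1 = 0}, so ||T|| = 78. For any lambda with |lambda| < 78, set r = lambda/78 (|r| < 1); the vector x = (1, r, r^2, ...) is in l^2 and satisfies T x = 78(r, r^2, ...) = lambda x, so lambda is an eigenvalue. On the boundary |lambda| = 78 the geometric series diverges, so no l^2 eigenvector exists, but these lambda lie in the approximate point spectrum. Hence sigma(T) is the closed disk of radius 78 and sigma_p(T) is the open disk.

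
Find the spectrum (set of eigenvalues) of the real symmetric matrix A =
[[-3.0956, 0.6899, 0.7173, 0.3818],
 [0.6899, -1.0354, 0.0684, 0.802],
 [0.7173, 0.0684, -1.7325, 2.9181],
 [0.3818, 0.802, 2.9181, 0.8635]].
sigma(A) ≈ {-4, -3, -1, 3}

A is real symmetric, so its spectrum consists of real eigenvalues. Expanding the characteristic polynomial of the displayed matrix gives
  det(λ I - A) = p(λ) = λ^4 + (5)λ^3 + (-5)λ^2 + (-45.0016)λ + (-36.001).
Solving p(λ) = 0 yields eigenvalues ≈ -4, -3, -1, 3. (A is shown rounded to 4 decimals, so these recover the underlying integer eigenvalues to within that precision.)
Verification: the trace of A = -5 equals the sum of eigenvalues -5, and det(A) ≈ -36.0010 matches the eigenvalue product -36.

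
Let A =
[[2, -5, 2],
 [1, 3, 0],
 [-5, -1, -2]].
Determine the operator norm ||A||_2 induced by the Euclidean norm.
||A||_2 ≈ 6.4581 (= sqrt(largest eigenvalue of A^T A))

||A||_2 = sigma_max(A) = sqrt(lambda_max(A^T A)). Form the symmetric matrix M = A^T A =
[[30, -2, 14],
 [-2, 35, -8],
 [14, -8, 8]].
Its characteristic polynomial (trace, sum of principal 2x2 minors, determinant of M give the coefficients) is
  p(λ) = det(λ I - M) = λ^3 - 73λ^2 + 1306λ - 36.
No integer candidate from the rational root theorem (±divisors of 36) is a root, so the roots are irrational. The cubic discriminant is Δ = 184817364 > 0, so there are three distinct real roots. p(0) = -36 and p(1) = 1198 have opposite signs, so a root lies in (0, 1); Newton's method refines it to λ ≈ 0.0276. p(31) = 88 and p(32) = -228 have opposite signs, so a root lies in (31, 32); Newton's method refines it to λ ≈ 31.2654. p(41) = -282 and p(42) = 132 have opposite signs, so a root lies in (41, 42); Newton's method refines it to λ ≈ 41.707. Check (Vieta): the three roots sum to 73, matching tr M = 73.
So the eigenvalues of A^T A are ≈ 0.0276, 31.2654, 41.707 (all ≥ 0, as they must be for A^T A). The largest is λ_max ≈ 41.707, hence ||A||_2 = sqrt(λ_max) ≈ 6.4581.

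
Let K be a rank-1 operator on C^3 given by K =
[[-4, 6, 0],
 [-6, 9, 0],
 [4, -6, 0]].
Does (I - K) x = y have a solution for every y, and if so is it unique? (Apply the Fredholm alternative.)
(I - K) is invertible (det(I - K) = -4 ≠ 0), so for every y in C^3 the equation (I - K) x = y has a unique solution.

K has rank 1, so it is an outer product K = u v^T: every row of K is a multiple of one row vector. Reading off the entries, u = (2, 3, -2) and v = (-2, 3, 0) (row i of K equals u_i·v^T). A rank-one matrix u v^T satisfies K u = u (v·u) and kills the (2)-dimensional subspace v^⊥, so its characteristic polynomial is lambda^2 (lambda - v·u) with v·u = tr K = 5. Hence the eigenvalues of I - K are 1 (multiplicity 2) and 1 - (5) = -4, so det(I - K) = -4. (Direct check: I - K =
[[5, -6, 0],
 [6, -8, 0],
 [-4, 6, 1]]
has determinant -4.) The finite-dimensional Fredholm alternative says: either (I - K) is invertible, or ker(I - K) ≠ {0} and then range(I - K) = ker((I - K)^*)^⊥, with dim ker(I - K) = dim ker((I - K)^*). Since det(I - K) ≠ 0, 1 is not an eigenvalue of K and ker(I - K) = {0}, so we are in the first case: for every y there is a unique x = (I - K)^(-1) y. Explicitly, by the Sherman–Morrison formula, (I - u v^T)^(-1) = I + u v^T/(1 - v·u), i.e. (I - K)^(-1) = I + K/(-4).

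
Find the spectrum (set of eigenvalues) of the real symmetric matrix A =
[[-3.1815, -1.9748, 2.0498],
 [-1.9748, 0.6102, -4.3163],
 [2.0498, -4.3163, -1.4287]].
sigma(A) ≈ {-5, -4, 5}

A is real symmetric, so its spectrum consists of real eigenvalues. Expanding the characteristic polynomial of the displayed matrix gives
  det(λ I - A) = p(λ) = λ^3 + (4)λ^2 + (-25)λ + (-99.9985).
Solving p(λ) = 0 yields eigenvalues ≈ -5, -4, 5. (A is shown rounded to 4 decimals, so these recover the underlying integer eigenvalues to within that precision.)
Verification: the trace of A = -4 equals the sum of eigenvalues -4, and det(A) ≈ 99.9985 matches the eigenvalue product 100.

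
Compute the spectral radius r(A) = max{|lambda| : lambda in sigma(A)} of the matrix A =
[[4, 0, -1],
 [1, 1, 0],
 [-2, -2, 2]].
r(A) ≈ 4.8751

The eigenvalues of A are the roots of its characteristic polynomial. With M = A (coefficients from the trace, the sum of principal 2x2 minors, and det A):
  p(λ) = det(λ I - M) = λ^3 - 7λ^2 + 12λ - 8.
No integer candidate from the rational root theorem (±divisors of 8) is a root, so the roots are irrational. The cubic discriminant is Δ = -464 < 0, so there is one real root and a complex-conjugate pair. p(4) = -8 and p(5) = 2 have opposite signs, so a root lies in (4, 5); Newton's method refines it to λ ≈ 4.8751. Dividing out (λ - (4.8751)) leaves approximately λ^2 - 2.1249λ + 1.641. For λ^2 - 2.1249λ + 1.641 the discriminant is -2.0489. It is negative, so the remaining roots are the complex-conjugate pair λ ≈ 1.0624 ± 0.7157i. Their product equals the constant term, so |λ|^2 ≈ 1.641 and |λ| ≈ 1.281.
Thus the eigenvalues (to 4 decimals) are 4.8751 (modulus 4.8751); 1.0624 ± 0.7157i (modulus 1.281). The spectral radius is the largest modulus: r(A) ≈ 4.8751. (Cross-check: r(A) ≤ ||A||_2 ≈ 5.1104; equality holds whenever A is normal, though it can also hold for some non-normal A.)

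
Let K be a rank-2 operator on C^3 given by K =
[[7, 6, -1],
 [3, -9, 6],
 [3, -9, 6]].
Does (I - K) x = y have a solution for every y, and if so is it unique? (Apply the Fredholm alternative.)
(I - K) is invertible (det(I - K) = -39 ≠ 0), so for every y in C^3 the equation (I - K) x = y has a unique solution.

K has rank 2 and factors as K = U V^T = u1 v1^T + u2 v2^T with u1 = (3, 0, 0), v1 = (3, 0, 1), u2 = (-2, 3, 3), v2 = (1, -3, 2) (multiplying out reproduces the displayed K). The nonzero eigenvalues of U V^T coincide with those of the 2 x 2 matrix G = V^T U = [[v1·u1, v1·u2], [v2·u1, v2·u2]] = [[9, -3], [3, -5]], and by the Sylvester determinant identity det(I_3 - U V^T) = det(I_2 - V^T U) = det([[-8, 3], [-3, 6]]) = (-8)(6) - (3)(-3) = -39. (Direct check: I - K =
[[-6, -6, 1],
 [-3, 10, -6],
 [-3, 9, -5]]
has determinant -39.) The finite-dimensional Fredholm alternative says: either (I - K) is invertible, or ker(I - K) ≠ {0} and then range(I - K) = ker((I - K)^*)^⊥, with dim ker(I - K) = dim ker((I - K)^*). Since det(I - K) ≠ 0, 1 is not an eigenvalue of K and ker(I - K) = {0}, so we are in the first case: for every y there is a unique x = (I - K)^(-1) y. (Explicitly, by the Woodbury identity, (I - U V^T)^(-1) = I + U (I_2 - G)^(-1) V^T.)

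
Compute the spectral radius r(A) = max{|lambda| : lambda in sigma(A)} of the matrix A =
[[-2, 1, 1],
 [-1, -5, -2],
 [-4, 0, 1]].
r(A) ≈ 4.1149

The eigenvalues of A are the roots of its characteristic polynomial. With M = A (coefficients from the trace, the sum of principal 2x2 minors, and det A):
  p(λ) = det(λ I - M) = λ^3 + 6λ^2 + 8λ + 1.
No integer candidate from the rational root theorem (±divisors of 1) is a root, so the roots are irrational. The cubic discriminant is Δ = 229 > 0, so there are three distinct real roots. p(-5) = -14 and p(-4) = 1 have opposite signs, so a root lies in (-5, -4); Newton's method refines it to λ ≈ -4.1149. p(-2) = 1 and p(-1) = -2 have opposite signs, so a root lies in (-2, -1); Newton's method refines it to λ ≈ -1.7459. p(-1) = -2 and p(0) = 1 have opposite signs, so a root lies in (-1, 0); Newton's method refines it to λ ≈ -0.1392. Check (Vieta): the three roots sum to -6, matching tr M = -6.
Thus the eigenvalues (to 4 decimals) are -4.1149 (modulus 4.1149); -1.7459 (modulus 1.7459); -0.1392 (modulus 0.1392). The spectral radius is the largest modulus: r(A) ≈ 4.1149. (Cross-check: r(A) ≤ ||A||_2 ≈ 5.5681; equality holds whenever A is normal, though it can also hold for some non-normal A.)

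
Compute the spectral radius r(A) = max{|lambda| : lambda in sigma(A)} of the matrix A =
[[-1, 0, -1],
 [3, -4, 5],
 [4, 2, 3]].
r(A) = (2 + sqrt(72))/2 ≈ 5.2426

The eigenvalues of A are the roots of its characteristic polynomial. With M = A (coefficients from the trace, the sum of principal 2x2 minors, and det A):
  p(λ) = det(λ I - M) = λ^3 + 2λ^2 - 17λ.
The constant term is 0, so λ = 0 is a root. Dividing out λ leaves p(λ) = λ(λ^2 + 2λ - 17). For λ^2 + 2λ - 17 the discriminant is 72. It is nonnegative but not a perfect square, so the roots are real and irrational: λ = (-2 ± sqrt(72))/2 ≈ 3.2426, -5.2426.
Thus the eigenvalues (to 4 decimals) are 3.2426 (modulus 3.2426); -5.2426 (modulus 5.2426); 0 (modulus 0). The spectral radius is the largest modulus: r(A) = (2 + sqrt(72))/2 ≈ 5.2426. (Cross-check: r(A) ≤ ||A||_2 ≈ 7.9373; equality holds whenever A is normal, though it can also hold for some non-normal A.)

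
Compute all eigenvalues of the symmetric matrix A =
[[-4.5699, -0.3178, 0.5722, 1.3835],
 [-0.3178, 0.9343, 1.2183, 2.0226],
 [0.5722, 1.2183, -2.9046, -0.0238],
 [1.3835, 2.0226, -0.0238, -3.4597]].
sigma(A) ≈ {-6, -3, 2} (-3 with multiplicity 2)

A is real symmetric, so its spectrum consists of real eigenvalues. Expanding the characteristic polynomial of the displayed matrix gives
  det(λ I - A) = p(λ) = λ^4 + (10)λ^3 + (21)λ^2 + (-36)λ + (-107.9984).
Solving p(λ) = 0 yields eigenvalues ≈ -6, -3, -3, 2. (A is shown rounded to 4 decimals, so these recover the underlying integer eigenvalues to within that precision.)
Verification: the trace of A = -10 equals the sum of eigenvalues -10, and det(A) ≈ -107.9984 matches the eigenvalue product -108.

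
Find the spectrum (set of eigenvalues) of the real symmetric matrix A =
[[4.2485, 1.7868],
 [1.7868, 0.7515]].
sigma(A) ≈ {0, 5}

A is real symmetric, so its spectrum consists of real eigenvalues. Expanding the characteristic polynomial of the displayed matrix gives
  det(λ I - A) = p(λ) = λ^2 + (-5)λ + (0).
Solving p(λ) = 0 yields eigenvalues ≈ 0, 5. (A is shown rounded to 4 decimals, so these recover the underlying integer eigenvalues to within that precision.)
Verification: the trace of A = 5 equals the sum of eigenvalues 5, and det(A) ≈ 0.0001 matches the eigenvalue product 0.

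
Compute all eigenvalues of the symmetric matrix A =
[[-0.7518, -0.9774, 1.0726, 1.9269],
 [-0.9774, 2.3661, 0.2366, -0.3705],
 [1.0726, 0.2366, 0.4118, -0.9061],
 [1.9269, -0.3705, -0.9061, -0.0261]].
sigma(A) ≈ {-3, 1, 3} (1 with multiplicity 2)

A is real symmetric, so its spectrum consists of real eigenvalues. Expanding the characteristic polynomial of the displayed matrix gives
  det(λ I - A) = p(λ) = λ^4 + (-2)λ^3 + (-8)λ^2 + (18)λ + (-9).
Solving p(λ) = 0 yields eigenvalues ≈ -3, 1, 1, 3. (A is shown rounded to 4 decimals, so these recover the underlying integer eigenvalues to within that precision.)
Verification: the trace of A = 2 equals the sum of eigenvalues 2, and det(A) ≈ -9.0005 matches the eigenvalue product -9.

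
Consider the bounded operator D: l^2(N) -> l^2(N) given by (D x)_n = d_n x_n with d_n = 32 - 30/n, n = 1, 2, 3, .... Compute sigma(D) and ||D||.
sigma(D) = {32 - 30/n : n ≥ 1} ∪ {32}; ||D|| = 32

A bounded diagonal operator on l^2 with diagonal entries d_n has spectrum equal to the closure of {d_n : n ≥ 1}: every d_n is an eigenvalue (with eigenvector e_n), so {d_n} ⊂ sigma(D); the spectrum is closed, so its closure is too; and for lambda not in the closure, (D - lambda I) has bounded inverse (the diagonal entries 1/(d_n - lambda) are bounded). For our sequence d_n = 32 - 30/n, n = 1, 2, 3, ...:
  - {d_n} = {32 - 30/n : n ≥ 1}; the only limit point is 32
  - closure = {32 - 30/n : n ≥ 1} ∪ {32}
For the norm: a diagonal operator has ||D|| = sup_n |d_n|. Here d_n = 32 - 30/n increases monotonically from d_1 = 2 toward 32, with all terms in [2, 32); so sup_n |d_n| = 32 (the supremum is the limit, not attained). So ||D|| = 32.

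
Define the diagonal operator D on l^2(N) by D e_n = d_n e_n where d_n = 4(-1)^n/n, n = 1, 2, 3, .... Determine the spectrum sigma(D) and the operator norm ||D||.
sigma(D) = {4(-1)^n/n : n ≥ 1} ∪ {0}; ||D|| = 4

A bounded diagonal operator on l^2 with diagonal entries d_n has spectrum equal to the closure of {d_n : n ≥ 1}: every d_n is an eigenvalue (with eigenvector e_n), so {d_n} ⊂ sigma(D); the spectrum is closed, so its closure is too; and for lambda not in the closure, (D - lambda I) has bounded inverse (the diagonal entries 1/(d_n - lambda) are bounded). For our sequence d_n = 4(-1)^n/n, n = 1, 2, 3, ...:
  - {d_n} = {4(-1)^n/n : n ≥ 1}; the only limit point is 0
  - closure = {4(-1)^n/n : n ≥ 1} ∪ {0}
For the norm: a diagonal operator has ||D|| = sup_n |d_n|. Here |d_n| = 4/n is decreasing, so sup_n |d_n| = |d_1| = 4. So ||D|| = 4.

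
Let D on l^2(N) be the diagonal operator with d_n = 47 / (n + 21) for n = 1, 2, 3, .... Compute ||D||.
||D|| = 47/22 (attained at n = 1)

For D diagonal, ||D|| = sup_n |d_n| = sup_n 47/(n + 21). This is positive and strictly decreasing in n, so the supremum is attained at n = 1: d_1 = 47/(1 + 21) = 47/22. Hence ||D|| = 47/22.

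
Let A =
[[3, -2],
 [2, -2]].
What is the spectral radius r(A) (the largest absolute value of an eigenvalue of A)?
r(A) = 2

The eigenvalues of A are the roots of its characteristic polynomial. With M = A (coefficients from the trace and determinant):
  p(λ) = det(λ I - M) = λ^2 - λ - 2.
For λ^2 - λ - 2 the discriminant is 9. It is a perfect square (3^2), so the roots are rational: λ = (1 ± 3)/2 = 2, -1.
Thus the eigenvalues (to 4 decimals) are 2 (modulus 2); -1 (modulus 1). The spectral radius is the largest modulus: r(A) = 2. (Cross-check: r(A) ≤ ||A||_2 ≈ 4.5616; equality holds whenever A is normal, though it can also hold for some non-normal A.)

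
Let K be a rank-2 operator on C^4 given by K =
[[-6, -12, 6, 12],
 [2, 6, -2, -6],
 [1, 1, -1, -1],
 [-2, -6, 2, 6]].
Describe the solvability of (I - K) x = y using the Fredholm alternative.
(I - K) is invertible (det(I - K) = -36 ≠ 0), so for every y in C^4 the equation (I - K) x = y has a unique solution.

K has rank 2 and factors as K = U V^T = u1 v1^T + u2 v2^T with u1 = (3, 0, -1, 0), v1 = (-1, -1, 1, 1), u2 = (-3, 2, 0, -2), v2 = (1, 3, -1, -3) (multiplying out reproduces the displayed K). The nonzero eigenvalues of U V^T coincide with those of the 2 x 2 matrix G = V^T U = [[v1·u1, v1·u2], [v2·u1, v2·u2]] = [[-4, -1], [4, 9]], and by the Sylvester determinant identity det(I_4 - U V^T) = det(I_2 - V^T U) = det([[5, 1], [-4, -8]]) = (5)(-8) - (1)(-4) = -36. (Direct check: I - K =
[[7, 12, -6, -12],
 [-2, -5, 2, 6],
 [-1, -1, 2, 1],
 [2, 6, -2, -5]]
has determinant -36.) The finite-dimensional Fredholm alternative says: either (I - K) is invertible, or ker(I - K) ≠ {0} and then range(I - K) = ker((I - K)^*)^⊥, with dim ker(I - K) = dim ker((I - K)^*). Since det(I - K) ≠ 0, 1 is not an eigenvalue of K and ker(I - K) = {0}, so we are in the first case: for every y there is a unique x = (I - K)^(-1) y. (Explicitly, by the Woodbury identity, (I - U V^T)^(-1) = I + U (I_2 - G)^(-1) V^T.)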